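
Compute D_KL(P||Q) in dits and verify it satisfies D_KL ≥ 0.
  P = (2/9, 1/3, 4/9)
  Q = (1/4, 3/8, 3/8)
0.0044 dits

KL divergence satisfies the Gibbs inequality: D_KL(P||Q) ≥ 0 for all distributions P, Q.

D_KL(P||Q) = Σ p(x) log(p(x)/q(x))
Term by term:
  x=0: 2/9 × log_10[(2/9)/(1/4)] = -0.0114
  x=1: 1/3 × log_10[(1/3)/(3/8)] = -0.0171
  x=2: 4/9 × log_10[(4/9)/(3/8)] = 0.0328
D_KL(P||Q) = 0.0044 dits

D_KL(P||Q) = 0.0044 ≥ 0 ✓

This non-negativity is a fundamental property: relative entropy cannot be negative because it measures how different Q is from P.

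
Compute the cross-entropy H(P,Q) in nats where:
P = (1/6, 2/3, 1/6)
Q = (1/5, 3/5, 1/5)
0.8770 nats

Cross-entropy: H(P,Q) = -Σ p(x) log q(x)

Alternatively: H(P,Q) = H(P) + D_KL(P||Q)
H(P) = 0.8676 nats
D_KL(P||Q) = 0.0095 nats

H(P,Q) = 0.8676 + 0.0095 = 0.8770 nats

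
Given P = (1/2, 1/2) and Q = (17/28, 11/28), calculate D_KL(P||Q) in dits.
0.0102 dits

KL divergence: D_KL(P||Q) = Σ p(x) log(p(x)/q(x))

Computing term by term:
  x=0: 1/2 × log_10[(1/2)/(17/28)] = 1/2 × -0.0843 = -0.0422
  x=1: 1/2 × log_10[(1/2)/(11/28)] = 1/2 × 0.1047 = 0.0524

D_KL(P||Q) = 0.0102 dits

Note: KL divergence is always non-negative and equals 0 iff P = Q.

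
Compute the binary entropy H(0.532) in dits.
0.3001 dits

The binary entropy function is:
H(p) = -p log(p) - (1-p) log(1-p)

H(0.532) = -0.532 × log_10(0.532) - 0.468 × log_10(0.468)
H(0.532) = 0.3001 dits

Note: Binary entropy is maximized at p=0.5 (H=1 bit) and minimized at p=0 or p=1 (H=0).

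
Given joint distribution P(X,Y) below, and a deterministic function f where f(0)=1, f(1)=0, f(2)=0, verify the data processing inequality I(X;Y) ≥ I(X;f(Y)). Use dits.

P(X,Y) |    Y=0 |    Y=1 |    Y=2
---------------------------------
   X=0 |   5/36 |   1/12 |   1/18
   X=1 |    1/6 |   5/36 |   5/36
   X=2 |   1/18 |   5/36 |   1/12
I(X;Y) = 0.0143, I(X;f(Y)) = 0.0124, inequality holds: 0.0143 ≥ 0.0124

Data Processing Inequality: For any Markov chain X → Y → Z, we have I(X;Y) ≥ I(X;Z).

Here Z = f(Y) is a deterministic function of Y, forming X → Y → Z.

Original I(X;Y) = 0.0143 dits

After applying f:
P(X,Z) where Z=f(Y):
- P(X,Z=0) = P(X,Y=1) + P(X,Y=2)
- P(X,Z=1) = P(X,Y=0)

I(X;Z) = I(X;f(Y)) = 0.0124 dits

Verification: 0.0143 ≥ 0.0124 ✓

Information cannot be created by processing; the function f can only lose information about X.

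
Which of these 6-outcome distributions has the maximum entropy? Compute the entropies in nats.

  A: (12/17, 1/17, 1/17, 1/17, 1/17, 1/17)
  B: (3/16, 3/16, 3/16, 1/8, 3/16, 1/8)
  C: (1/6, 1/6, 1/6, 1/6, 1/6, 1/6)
C

For a discrete distribution over n outcomes, entropy is maximized by the uniform distribution.

Computing entropies:
H(A) = 1.0792 nats
H(B) = 1.7753 nats
H(C) = 1.7918 nats

The uniform distribution (where all probabilities equal 1/6) achieves the maximum entropy of log_e(6) = 1.7918 nats.

Distribution C has the highest entropy.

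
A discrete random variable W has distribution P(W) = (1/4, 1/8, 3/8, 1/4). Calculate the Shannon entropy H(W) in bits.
1.9056 bits

Shannon entropy is H(X) = -Σ p(x) log p(x).

For P = (1/4, 1/8, 3/8, 1/4):
H = -1/4 × log_2(1/4) -1/8 × log_2(1/8) -3/8 × log_2(3/8) -1/4 × log_2(1/4)
H = 1.9056 bits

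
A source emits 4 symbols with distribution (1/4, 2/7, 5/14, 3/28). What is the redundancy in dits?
0.0325 dits

Redundancy measures how far a source is from maximum entropy:
R = H_max - H(X)

Maximum entropy for 4 symbols: H_max = log_10(4) = 0.6021 dits
Actual entropy: H(X) = 0.5696 dits
Redundancy: R = 0.6021 - 0.5696 = 0.0325 dits

This redundancy represents potential for compression: the source could be compressed by 0.0325 dits per symbol.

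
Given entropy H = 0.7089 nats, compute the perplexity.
2.0318

Perplexity is e^H (or exp(H) for natural log).

H = 0.7089 nats
Perplexity = e^0.7089 = 2.0318

Interpretation: The model's uncertainty is equivalent to choosing uniformly among 2.0 options.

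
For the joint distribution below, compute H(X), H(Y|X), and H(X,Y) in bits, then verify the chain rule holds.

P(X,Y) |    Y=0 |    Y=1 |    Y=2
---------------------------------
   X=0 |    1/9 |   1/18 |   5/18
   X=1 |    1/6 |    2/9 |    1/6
H(X,Y) = 2.4411, H(X) = 0.9911, H(Y|X) = 1.4500 (all in bits)

Chain rule: H(X,Y) = H(X) + H(Y|X)

Left side — joint entropy directly:
H(X,Y) = -Σ p(x,y) log p(x,y) = 2.4411 bits

Right side — compute H(Y|X) from the conditional distributions:
P(X) = (4/9, 5/9), so H(X) = 0.9911 bits
H(Y|X) = Σ_x P(X=x) · H(Y|X=x):
  P(Y|X=0) = (1/4, 1/8, 5/8), H(Y|X=0) = 1.2988, weight P(X=0) = 4/9
  P(Y|X=1) = (3/10, 2/5, 3/10), H(Y|X=1) = 1.5710, weight P(X=1) = 5/9
H(Y|X) = 1.4500 bits

H(X) + H(Y|X) = 0.9911 + 1.4500 = 2.4411 bits

Both sides equal 2.4411 bits. ✓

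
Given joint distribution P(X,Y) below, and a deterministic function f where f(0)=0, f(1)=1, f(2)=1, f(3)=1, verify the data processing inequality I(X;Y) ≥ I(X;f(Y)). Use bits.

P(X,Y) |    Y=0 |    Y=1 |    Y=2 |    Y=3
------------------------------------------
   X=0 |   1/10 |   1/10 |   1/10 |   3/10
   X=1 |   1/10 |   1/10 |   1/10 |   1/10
I(X;Y) = 0.0464, I(X;f(Y)) = 0.0074, inequality holds: 0.0464 ≥ 0.0074

Data Processing Inequality: For any Markov chain X → Y → Z, we have I(X;Y) ≥ I(X;Z).

Here Z = f(Y) is a deterministic function of Y, forming X → Y → Z.

Original I(X;Y) = 0.0464 bits

After applying f:
P(X,Z) where Z=f(Y):
- P(X,Z=0) = P(X,Y=0)
- P(X,Z=1) = P(X,Y=1) + P(X,Y=2) + P(X,Y=3)

I(X;Z) = I(X;f(Y)) = 0.0074 bits

Verification: 0.0464 ≥ 0.0074 ✓

Information cannot be created by processing; the function f can only lose information about X.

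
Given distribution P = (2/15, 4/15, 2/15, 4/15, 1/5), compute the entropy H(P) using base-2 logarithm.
2.2566 bits

Shannon entropy is H(X) = -Σ p(x) log p(x).

For P = (2/15, 4/15, 2/15, 4/15, 1/5):
H = -2/15 × log_2(2/15) -4/15 × log_2(4/15) -2/15 × log_2(2/15) -4/15 × log_2(4/15) -1/5 × log_2(1/5)
H = 2.2566 bits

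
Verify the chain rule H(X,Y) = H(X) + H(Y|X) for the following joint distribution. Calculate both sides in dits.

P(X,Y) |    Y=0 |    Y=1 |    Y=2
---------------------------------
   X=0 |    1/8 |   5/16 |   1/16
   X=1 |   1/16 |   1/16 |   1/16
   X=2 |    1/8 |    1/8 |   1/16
H(X,Y) = 0.8728, H(X) = 0.4447, H(Y|X) = 0.4281 (all in dits)

Chain rule: H(X,Y) = H(X) + H(Y|X)

Left side — joint entropy directly:
H(X,Y) = -Σ p(x,y) log p(x,y) = 0.8728 dits

Right side — compute H(Y|X) from the conditional distributions:
P(X) = (1/2, 3/16, 5/16), so H(X) = 0.4447 dits
H(Y|X) = Σ_x P(X=x) · H(Y|X=x):
  P(Y|X=0) = (1/4, 5/8, 1/8), H(Y|X=0) = 0.3910, weight P(X=0) = 1/2
  P(Y|X=1) = (1/3, 1/3, 1/3), H(Y|X=1) = 0.4771, weight P(X=1) = 3/16
  P(Y|X=2) = (2/5, 2/5, 1/5), H(Y|X=2) = 0.4581, weight P(X=2) = 5/16
H(Y|X) = 0.4281 dits

H(X) + H(Y|X) = 0.4447 + 0.4281 = 0.8728 dits

Both sides equal 0.8728 dits. ✓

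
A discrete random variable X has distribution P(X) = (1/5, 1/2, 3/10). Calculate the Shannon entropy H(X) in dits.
0.4472 dits

Shannon entropy is H(X) = -Σ p(x) log p(x).

For P = (1/5, 1/2, 3/10):
H = -1/5 × log_10(1/5) -1/2 × log_10(1/2) -3/10 × log_10(3/10)
H = 0.4472 dits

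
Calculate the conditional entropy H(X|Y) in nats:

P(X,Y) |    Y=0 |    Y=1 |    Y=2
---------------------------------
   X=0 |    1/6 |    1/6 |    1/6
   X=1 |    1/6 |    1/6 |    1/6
0.6931 nats

Using the chain rule: H(X|Y) = H(X,Y) - H(Y)

First, compute H(X,Y) = 1.7918 nats

Marginal P(Y) = (1/3, 1/3, 1/3)
H(Y) = 1.0986 nats

H(X|Y) = H(X,Y) - H(Y) = 1.7918 - 1.0986 = 0.6931 nats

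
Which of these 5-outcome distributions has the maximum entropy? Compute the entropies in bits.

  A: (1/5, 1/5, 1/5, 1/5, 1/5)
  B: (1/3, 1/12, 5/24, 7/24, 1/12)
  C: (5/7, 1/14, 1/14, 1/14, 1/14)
A

For a discrete distribution over n outcomes, entropy is maximized by the uniform distribution.

Computing entropies:
H(A) = 2.3219 bits
H(B) = 2.1157 bits
H(C) = 1.4345 bits

The uniform distribution (where all probabilities equal 1/5) achieves the maximum entropy of log_2(5) = 2.3219 bits.

Distribution A has the highest entropy.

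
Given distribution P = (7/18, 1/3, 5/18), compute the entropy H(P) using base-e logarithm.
1.0893 nats

Shannon entropy is H(X) = -Σ p(x) log p(x).

For P = (7/18, 1/3, 5/18):
H = -7/18 × log_e(7/18) -1/3 × log_e(1/3) -5/18 × log_e(5/18)
H = 1.0893 nats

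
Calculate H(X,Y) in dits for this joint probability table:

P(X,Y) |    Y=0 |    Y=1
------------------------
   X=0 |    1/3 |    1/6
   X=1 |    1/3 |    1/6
0.5775 dits

Joint entropy is H(X,Y) = -Σ_{x,y} p(x,y) log p(x,y).

Summing over all non-zero entries:
H(X,Y) = -[1/3·log_10(1/3) + 1/6·log_10(1/6) + 1/3·log_10(1/3) + 1/6·log_10(1/6)]
H(X,Y) = 0.5775 dits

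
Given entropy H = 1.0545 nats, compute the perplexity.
2.8705

Perplexity is e^H (or exp(H) for natural log).

H = 1.0545 nats
Perplexity = e^1.0545 = 2.8705

Interpretation: The model's uncertainty is equivalent to choosing uniformly among 2.9 options.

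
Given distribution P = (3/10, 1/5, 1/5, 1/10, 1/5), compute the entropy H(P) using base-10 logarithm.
0.6762 dits

Shannon entropy is H(X) = -Σ p(x) log p(x).

For P = (3/10, 1/5, 1/5, 1/10, 1/5):
H = -3/10 × log_10(3/10) -1/5 × log_10(1/5) -1/5 × log_10(1/5) -1/10 × log_10(1/10) -1/5 × log_10(1/5)
H = 0.6762 dits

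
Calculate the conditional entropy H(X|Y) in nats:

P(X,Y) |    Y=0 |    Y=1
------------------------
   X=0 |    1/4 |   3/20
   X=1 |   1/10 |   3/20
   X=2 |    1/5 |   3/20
1.0643 nats

Using the chain rule: H(X|Y) = H(X,Y) - H(Y)

First, compute H(X,Y) = 1.7524 nats

Marginal P(Y) = (11/20, 9/20)
H(Y) = 0.6881 nats

H(X|Y) = H(X,Y) - H(Y) = 1.7524 - 0.6881 = 1.0643 nats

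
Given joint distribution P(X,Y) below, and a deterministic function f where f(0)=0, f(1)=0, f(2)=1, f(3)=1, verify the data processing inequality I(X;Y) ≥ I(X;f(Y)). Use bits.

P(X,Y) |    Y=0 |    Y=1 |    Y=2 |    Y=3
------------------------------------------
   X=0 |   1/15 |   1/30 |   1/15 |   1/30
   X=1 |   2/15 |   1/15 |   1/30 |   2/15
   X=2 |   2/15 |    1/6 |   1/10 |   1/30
I(X;Y) = 0.1221, I(X;f(Y)) = 0.0206, inequality holds: 0.1221 ≥ 0.0206

Data Processing Inequality: For any Markov chain X → Y → Z, we have I(X;Y) ≥ I(X;Z).

Here Z = f(Y) is a deterministic function of Y, forming X → Y → Z.

Original I(X;Y) = 0.1221 bits

After applying f:
P(X,Z) where Z=f(Y):
- P(X,Z=0) = P(X,Y=0) + P(X,Y=1)
- P(X,Z=1) = P(X,Y=2) + P(X,Y=3)

I(X;Z) = I(X;f(Y)) = 0.0206 bits

Verification: 0.1221 ≥ 0.0206 ✓

Information cannot be created by processing; the function f can only lose information about X.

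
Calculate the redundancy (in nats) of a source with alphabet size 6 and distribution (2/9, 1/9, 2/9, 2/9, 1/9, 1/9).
0.0566 nats

Redundancy measures how far a source is from maximum entropy:
R = H_max - H(X)

Maximum entropy for 6 symbols: H_max = log_e(6) = 1.7918 nats
Actual entropy: H(X) = 1.7351 nats
Redundancy: R = 1.7918 - 1.7351 = 0.0566 nats

This redundancy represents potential for compression: the source could be compressed by 0.0566 nats per symbol.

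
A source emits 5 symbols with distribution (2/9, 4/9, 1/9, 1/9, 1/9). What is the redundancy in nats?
0.1824 nats

Redundancy measures how far a source is from maximum entropy:
R = H_max - H(X)

Maximum entropy for 5 symbols: H_max = log_e(5) = 1.6094 nats
Actual entropy: H(X) = 1.4271 nats
Redundancy: R = 1.6094 - 1.4271 = 0.1824 nats

This redundancy represents potential for compression: the source could be compressed by 0.1824 nats per symbol.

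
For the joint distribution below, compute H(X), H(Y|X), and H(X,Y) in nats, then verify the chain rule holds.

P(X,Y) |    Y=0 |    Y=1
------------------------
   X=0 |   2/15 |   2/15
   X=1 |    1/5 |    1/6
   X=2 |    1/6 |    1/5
H(X,Y) = 1.7783, H(X) = 1.0882, H(Y|X) = 0.6901 (all in nats)

Chain rule: H(X,Y) = H(X) + H(Y|X)

Left side — joint entropy directly:
H(X,Y) = -Σ p(x,y) log p(x,y) = 1.7783 nats

Right side — compute H(Y|X) from the conditional distributions:
P(X) = (4/15, 11/30, 11/30), so H(X) = 1.0882 nats
H(Y|X) = Σ_x P(X=x) · H(Y|X=x):
  P(Y|X=0) = (1/2, 1/2), H(Y|X=0) = 0.6931, weight P(X=0) = 4/15
  P(Y|X=1) = (6/11, 5/11), H(Y|X=1) = 0.6890, weight P(X=1) = 11/30
  P(Y|X=2) = (5/11, 6/11), H(Y|X=2) = 0.6890, weight P(X=2) = 11/30
H(Y|X) = 0.6901 nats

H(X) + H(Y|X) = 1.0882 + 0.6901 = 1.7783 nats

Both sides equal 1.7783 nats. ✓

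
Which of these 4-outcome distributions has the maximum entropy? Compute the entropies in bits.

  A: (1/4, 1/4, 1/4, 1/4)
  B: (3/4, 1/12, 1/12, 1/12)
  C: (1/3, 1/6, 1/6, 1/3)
A

For a discrete distribution over n outcomes, entropy is maximized by the uniform distribution.

Computing entropies:
H(A) = 2.0000 bits
H(B) = 1.2075 bits
H(C) = 1.9183 bits

The uniform distribution (where all probabilities equal 1/4) achieves the maximum entropy of log_2(4) = 2.0000 bits.

Distribution A has the highest entropy.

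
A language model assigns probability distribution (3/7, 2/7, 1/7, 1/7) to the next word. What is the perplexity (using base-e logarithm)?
3.5860

Perplexity is e^H (or exp(H) for natural log).

First, H = -Σ p log p = 1.2770 nats
Perplexity = e^1.2770 = 3.5860

Interpretation: The model's uncertainty is equivalent to choosing uniformly among 3.6 options.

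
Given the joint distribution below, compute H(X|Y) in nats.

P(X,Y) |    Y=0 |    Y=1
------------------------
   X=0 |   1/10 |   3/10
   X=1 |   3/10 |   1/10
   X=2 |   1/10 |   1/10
0.9503 nats

Using the chain rule: H(X|Y) = H(X,Y) - H(Y)

First, compute H(X,Y) = 1.6434 nats

Marginal P(Y) = (1/2, 1/2)
H(Y) = 0.6931 nats

H(X|Y) = H(X,Y) - H(Y) = 1.6434 - 0.6931 = 0.9503 nats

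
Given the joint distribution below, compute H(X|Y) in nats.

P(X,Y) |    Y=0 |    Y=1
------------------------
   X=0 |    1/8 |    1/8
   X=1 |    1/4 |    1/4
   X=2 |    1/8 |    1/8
1.0397 nats

Using the chain rule: H(X|Y) = H(X,Y) - H(Y)

First, compute H(X,Y) = 1.7329 nats

Marginal P(Y) = (1/2, 1/2)
H(Y) = 0.6931 nats

H(X|Y) = H(X,Y) - H(Y) = 1.7329 - 0.6931 = 1.0397 nats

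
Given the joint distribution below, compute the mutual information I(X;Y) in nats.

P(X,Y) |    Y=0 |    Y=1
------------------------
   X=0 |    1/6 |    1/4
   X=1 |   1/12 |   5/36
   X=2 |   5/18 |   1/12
0.0691 nats

Mutual information: I(X;Y) = H(X) + H(Y) - H(X,Y)

Marginals:
P(X) = (5/12, 2/9, 13/36), H(X) = 1.0668 nats
P(Y) = (19/36, 17/36), H(Y) = 0.6916 nats

Joint entropy: H(X,Y) = 1.6893 nats

I(X;Y) = 1.0668 + 0.6916 - 1.6893 = 0.0691 nats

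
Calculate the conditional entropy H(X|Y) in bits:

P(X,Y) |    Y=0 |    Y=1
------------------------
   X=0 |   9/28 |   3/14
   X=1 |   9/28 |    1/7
0.9896 bits

Using the chain rule: H(X|Y) = H(X,Y) - H(Y)

First, compute H(X,Y) = 1.9299 bits

Marginal P(Y) = (9/14, 5/14)
H(Y) = 0.9403 bits

H(X|Y) = H(X,Y) - H(Y) = 1.9299 - 0.9403 = 0.9896 bits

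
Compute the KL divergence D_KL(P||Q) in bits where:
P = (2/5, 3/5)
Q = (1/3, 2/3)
0.0140 bits

KL divergence: D_KL(P||Q) = Σ p(x) log(p(x)/q(x))

Computing term by term:
  x=0: 2/5 × log_2[(2/5)/(1/3)] = 2/5 × 0.2630 = 0.1052
  x=1: 3/5 × log_2[(3/5)/(2/3)] = 3/5 × -0.1520 = -0.0912

D_KL(P||Q) = 0.0140 bits

Note: KL divergence is always non-negative and equals 0 iff P = Q.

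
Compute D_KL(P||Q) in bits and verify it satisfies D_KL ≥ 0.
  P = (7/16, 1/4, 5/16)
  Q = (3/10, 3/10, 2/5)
0.0611 bits

KL divergence satisfies the Gibbs inequality: D_KL(P||Q) ≥ 0 for all distributions P, Q.

D_KL(P||Q) = Σ p(x) log(p(x)/q(x))
Term by term:
  x=0: 7/16 × log_2[(7/16)/(3/10)] = 0.2381
  x=1: 1/4 × log_2[(1/4)/(3/10)] = -0.0658
  x=2: 5/16 × log_2[(5/16)/(2/5)] = -0.1113
D_KL(P||Q) = 0.0611 bits

D_KL(P||Q) = 0.0611 ≥ 0 ✓

This non-negativity is a fundamental property: relative entropy cannot be negative because it measures how different Q is from P.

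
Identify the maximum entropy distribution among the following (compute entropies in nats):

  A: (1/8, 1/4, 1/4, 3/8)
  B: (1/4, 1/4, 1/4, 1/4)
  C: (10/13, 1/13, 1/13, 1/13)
B

For a discrete distribution over n outcomes, entropy is maximized by the uniform distribution.

Computing entropies:
H(A) = 1.3209 nats
H(B) = 1.3863 nats
H(C) = 0.7937 nats

The uniform distribution (where all probabilities equal 1/4) achieves the maximum entropy of log_e(4) = 1.3863 nats.

Distribution B has the highest entropy.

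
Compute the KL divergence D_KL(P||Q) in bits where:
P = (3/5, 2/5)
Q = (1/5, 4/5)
0.5510 bits

KL divergence: D_KL(P||Q) = Σ p(x) log(p(x)/q(x))

Computing term by term:
  x=0: 3/5 × log_2[(3/5)/(1/5)] = 3/5 × 1.5850 = 0.9510
  x=1: 2/5 × log_2[(2/5)/(4/5)] = 2/5 × -1.0000 = -0.4000

D_KL(P||Q) = 0.5510 bits

Note: KL divergence is always non-negative and equals 0 iff P = Q.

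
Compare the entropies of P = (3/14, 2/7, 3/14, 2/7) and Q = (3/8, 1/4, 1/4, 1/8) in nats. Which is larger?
P

Computing entropies in nats:
H(P) = 1.3761
H(Q) = 1.3209

Distribution P has higher entropy.

Intuition: The distribution closer to uniform (more spread out) has higher entropy.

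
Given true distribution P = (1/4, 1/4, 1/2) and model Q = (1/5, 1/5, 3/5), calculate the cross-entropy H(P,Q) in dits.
0.4604 dits

Cross-entropy: H(P,Q) = -Σ p(x) log q(x)

Alternatively: H(P,Q) = H(P) + D_KL(P||Q)
H(P) = 0.4515 dits
D_KL(P||Q) = 0.0089 dits

H(P,Q) = 0.4515 + 0.0089 = 0.4604 dits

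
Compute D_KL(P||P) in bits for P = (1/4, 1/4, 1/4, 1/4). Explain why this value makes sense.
0.0000 bits

KL divergence satisfies the Gibbs inequality: D_KL(P||Q) ≥ 0 for all distributions P, Q.

D_KL(P||Q) = Σ p(x) log(p(x)/q(x))
Each term is p(x) × log_2(p(x)/p(x)) = p(x) × log_2(1) = 0, so the sum is 0.
D_KL(P||Q) = 0.0000 bits

When P = Q, the KL divergence is exactly 0, as there is no 'divergence' between identical distributions.

This non-negativity is a fundamental property: relative entropy cannot be negative because it measures how different Q is from P.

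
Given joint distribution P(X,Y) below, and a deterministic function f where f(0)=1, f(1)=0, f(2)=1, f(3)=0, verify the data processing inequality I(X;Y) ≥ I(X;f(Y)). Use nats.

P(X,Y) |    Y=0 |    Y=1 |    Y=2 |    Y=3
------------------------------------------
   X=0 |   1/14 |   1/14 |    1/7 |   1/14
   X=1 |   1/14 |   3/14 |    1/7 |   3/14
I(X;Y) = 0.0334, I(X;f(Y)) = 0.0334, inequality holds: 0.0334 ≥ 0.0334

Data Processing Inequality: For any Markov chain X → Y → Z, we have I(X;Y) ≥ I(X;Z).

Here Z = f(Y) is a deterministic function of Y, forming X → Y → Z.

Original I(X;Y) = 0.0334 nats

After applying f:
P(X,Z) where Z=f(Y):
- P(X,Z=0) = P(X,Y=1) + P(X,Y=3)
- P(X,Z=1) = P(X,Y=0) + P(X,Y=2)

I(X;Z) = I(X;f(Y)) = 0.0334 nats

Verification: 0.0334 ≥ 0.0334 ✓

Information cannot be created by processing; the function f can only lose information about X.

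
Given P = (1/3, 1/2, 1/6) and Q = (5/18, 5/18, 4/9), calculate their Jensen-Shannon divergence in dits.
0.0218 dits

Jensen-Shannon divergence is:
JSD(P||Q) = 0.5 × D_KL(P||M) + 0.5 × D_KL(Q||M)
where M = 0.5 × (P + Q) is the mixture distribution.

M = 0.5 × (1/3, 1/2, 1/6) + 0.5 × (5/18, 5/18, 4/9) = (11/36, 7/18, 11/36)

D_KL(P||M) = 0.0233 dits
D_KL(Q||M) = 0.0202 dits

JSD(P||Q) = 0.5 × 0.0233 + 0.5 × 0.0202 = 0.0218 dits

Unlike KL divergence, JSD is symmetric and bounded: 0 ≤ JSD ≤ log(2).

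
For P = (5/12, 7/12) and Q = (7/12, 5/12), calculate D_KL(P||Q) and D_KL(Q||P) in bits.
D_KL(P||Q) = 0.0809, D_KL(Q||P) = 0.0809

KL divergence is not symmetric: D_KL(P||Q) ≠ D_KL(Q||P) in general.

D_KL(P||Q) = 0.0809 bits
D_KL(Q||P) = 0.0809 bits

In this case they happen to be equal (to 4 decimal places).

This asymmetry is why KL divergence is not a true distance metric.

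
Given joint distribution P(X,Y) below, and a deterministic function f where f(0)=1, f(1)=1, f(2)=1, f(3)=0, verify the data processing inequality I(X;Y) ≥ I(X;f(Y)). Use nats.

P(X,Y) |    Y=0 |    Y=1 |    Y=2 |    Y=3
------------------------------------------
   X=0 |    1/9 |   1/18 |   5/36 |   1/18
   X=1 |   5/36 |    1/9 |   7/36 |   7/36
I(X;Y) = 0.0174, I(X;f(Y)) = 0.0147, inequality holds: 0.0174 ≥ 0.0147

Data Processing Inequality: For any Markov chain X → Y → Z, we have I(X;Y) ≥ I(X;Z).

Here Z = f(Y) is a deterministic function of Y, forming X → Y → Z.

Original I(X;Y) = 0.0174 nats

After applying f:
P(X,Z) where Z=f(Y):
- P(X,Z=0) = P(X,Y=3)
- P(X,Z=1) = P(X,Y=0) + P(X,Y=1) + P(X,Y=2)

I(X;Z) = I(X;f(Y)) = 0.0147 nats

Verification: 0.0174 ≥ 0.0147 ✓

Information cannot be created by processing; the function f can only lose information about X.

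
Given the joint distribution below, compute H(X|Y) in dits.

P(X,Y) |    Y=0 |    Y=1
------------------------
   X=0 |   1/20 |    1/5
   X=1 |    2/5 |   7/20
0.2247 dits

Using the chain rule: H(X|Y) = H(X,Y) - H(Y)

First, compute H(X,Y) = 0.5236 dits

Marginal P(Y) = (9/20, 11/20)
H(Y) = 0.2989 dits

H(X|Y) = H(X,Y) - H(Y) = 0.5236 - 0.2989 = 0.2247 dits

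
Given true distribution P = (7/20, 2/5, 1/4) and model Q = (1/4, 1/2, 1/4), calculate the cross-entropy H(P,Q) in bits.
1.6000 bits

Cross-entropy: H(P,Q) = -Σ p(x) log q(x)

Alternatively: H(P,Q) = H(P) + D_KL(P||Q)
H(P) = 1.5589 bits
D_KL(P||Q) = 0.0411 bits

H(P,Q) = 1.5589 + 0.0411 = 1.6000 bits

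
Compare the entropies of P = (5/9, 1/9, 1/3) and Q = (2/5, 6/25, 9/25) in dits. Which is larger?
Q

Computing entropies in dits:
H(P) = 0.4069
H(Q) = 0.4677

Distribution Q has higher entropy.

Intuition: The distribution closer to uniform (more spread out) has higher entropy.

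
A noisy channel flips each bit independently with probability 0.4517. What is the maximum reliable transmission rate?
0.0067 bits

For a binary symmetric channel (BSC) with error probability p:
Capacity C = 1 - H(p) bits per symbol

where H(p) = -p log₂(p) - (1-p) log₂(1-p) is the binary entropy function.

H(0.4517) = 0.9933 bits
C = 1 - 0.9933 = 0.0067 bits per symbol

This means we can reliably transmit up to 0.0067 bits of information per channel use.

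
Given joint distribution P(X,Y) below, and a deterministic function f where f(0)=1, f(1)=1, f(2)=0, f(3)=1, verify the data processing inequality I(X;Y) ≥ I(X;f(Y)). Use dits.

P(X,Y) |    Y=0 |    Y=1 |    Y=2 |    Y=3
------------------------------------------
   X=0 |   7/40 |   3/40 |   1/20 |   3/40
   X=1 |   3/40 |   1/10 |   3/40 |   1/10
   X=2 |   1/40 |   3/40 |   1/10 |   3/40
I(X;Y) = 0.0307, I(X;f(Y)) = 0.0103, inequality holds: 0.0307 ≥ 0.0103

Data Processing Inequality: For any Markov chain X → Y → Z, we have I(X;Y) ≥ I(X;Z).

Here Z = f(Y) is a deterministic function of Y, forming X → Y → Z.

Original I(X;Y) = 0.0307 dits

After applying f:
P(X,Z) where Z=f(Y):
- P(X,Z=0) = P(X,Y=2)
- P(X,Z=1) = P(X,Y=0) + P(X,Y=1) + P(X,Y=3)

I(X;Z) = I(X;f(Y)) = 0.0103 dits

Verification: 0.0307 ≥ 0.0103 ✓

Information cannot be created by processing; the function f can only lose information about X.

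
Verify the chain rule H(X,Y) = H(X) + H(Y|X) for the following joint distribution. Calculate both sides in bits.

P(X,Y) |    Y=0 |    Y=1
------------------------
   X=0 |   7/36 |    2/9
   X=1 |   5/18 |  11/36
H(X,Y) = 1.9776, H(X) = 0.9799, H(Y|X) = 0.9977 (all in bits)

Chain rule: H(X,Y) = H(X) + H(Y|X)

Left side — joint entropy directly:
H(X,Y) = -Σ p(x,y) log p(x,y) = 1.9776 bits

Right side — compute H(Y|X) from the conditional distributions:
P(X) = (5/12, 7/12), so H(X) = 0.9799 bits
H(Y|X) = Σ_x P(X=x) · H(Y|X=x):
  P(Y|X=0) = (7/15, 8/15), H(Y|X=0) = 0.9968, weight P(X=0) = 5/12
  P(Y|X=1) = (10/21, 11/21), H(Y|X=1) = 0.9984, weight P(X=1) = 7/12
H(Y|X) = 0.9977 bits

H(X) + H(Y|X) = 0.9799 + 0.9977 = 1.9776 bits

Both sides equal 1.9776 bits. ✓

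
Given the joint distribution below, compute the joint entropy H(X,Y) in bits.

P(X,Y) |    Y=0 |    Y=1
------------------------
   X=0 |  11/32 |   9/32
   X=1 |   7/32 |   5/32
1.9424 bits

Joint entropy is H(X,Y) = -Σ_{x,y} p(x,y) log p(x,y).

Summing over all non-zero entries:
H(X,Y) = -[11/32·log_2(11/32) + 9/32·log_2(9/32) + 7/32·log_2(7/32) + 5/32·log_2(5/32)]
H(X,Y) = 1.9424 bits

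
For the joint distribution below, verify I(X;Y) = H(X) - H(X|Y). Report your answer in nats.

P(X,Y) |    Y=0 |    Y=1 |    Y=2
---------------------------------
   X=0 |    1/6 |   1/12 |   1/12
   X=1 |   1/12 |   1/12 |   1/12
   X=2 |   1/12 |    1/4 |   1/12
I(X;Y) = 0.0604 nats

Mutual information has multiple equivalent forms:
- I(X;Y) = H(X) - H(X|Y)
- I(X;Y) = H(Y) - H(Y|X)
- I(X;Y) = H(X) + H(Y) - H(X,Y)

Computing all quantities:
H(X) = 1.0776, H(Y) = 1.0776, H(X,Y) = 2.0947
H(X|Y) = 1.0172, H(Y|X) = 1.0172

Verification:
H(X) - H(X|Y) = 1.0776 - 1.0172 = 0.0604
H(Y) - H(Y|X) = 1.0776 - 1.0172 = 0.0604
H(X) + H(Y) - H(X,Y) = 1.0776 + 1.0776 - 2.0947 = 0.0604

All forms give I(X;Y) = 0.0604 nats. ✓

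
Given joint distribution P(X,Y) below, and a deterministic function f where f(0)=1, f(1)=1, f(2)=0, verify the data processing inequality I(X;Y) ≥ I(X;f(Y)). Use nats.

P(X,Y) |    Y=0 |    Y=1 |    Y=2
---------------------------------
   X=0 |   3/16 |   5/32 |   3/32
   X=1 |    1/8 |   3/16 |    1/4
I(X;Y) = 0.0367, I(X;f(Y)) = 0.0298, inequality holds: 0.0367 ≥ 0.0298

Data Processing Inequality: For any Markov chain X → Y → Z, we have I(X;Y) ≥ I(X;Z).

Here Z = f(Y) is a deterministic function of Y, forming X → Y → Z.

Original I(X;Y) = 0.0367 nats

After applying f:
P(X,Z) where Z=f(Y):
- P(X,Z=0) = P(X,Y=2)
- P(X,Z=1) = P(X,Y=0) + P(X,Y=1)

I(X;Z) = I(X;f(Y)) = 0.0298 nats

Verification: 0.0367 ≥ 0.0298 ✓

Information cannot be created by processing; the function f can only lose information about X.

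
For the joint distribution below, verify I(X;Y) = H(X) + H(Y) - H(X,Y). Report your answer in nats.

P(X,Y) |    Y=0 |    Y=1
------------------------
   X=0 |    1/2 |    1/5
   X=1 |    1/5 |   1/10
I(X;Y) = 0.0011 nats

Mutual information has multiple equivalent forms:
- I(X;Y) = H(X) - H(X|Y)
- I(X;Y) = H(Y) - H(Y|X)
- I(X;Y) = H(X) + H(Y) - H(X,Y)

Computing all quantities:
H(X) = 0.6109, H(Y) = 0.6109, H(X,Y) = 1.2206
H(X|Y) = 0.6097, H(Y|X) = 0.6097

Verification:
H(X) - H(X|Y) = 0.6109 - 0.6097 = 0.0011
H(Y) - H(Y|X) = 0.6109 - 0.6097 = 0.0011
H(X) + H(Y) - H(X,Y) = 0.6109 + 0.6109 - 1.2206 = 0.0011

All forms give I(X;Y) = 0.0011 nats. ✓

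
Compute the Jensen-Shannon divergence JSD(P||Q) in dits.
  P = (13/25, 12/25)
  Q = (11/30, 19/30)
0.0052 dits

Jensen-Shannon divergence is:
JSD(P||Q) = 0.5 × D_KL(P||M) + 0.5 × D_KL(Q||M)
where M = 0.5 × (P + Q) is the mixture distribution.

M = 0.5 × (13/25, 12/25) + 0.5 × (11/30, 19/30) = (0.443333, 0.556667)

D_KL(P||M) = 0.0051 dits
D_KL(Q||M) = 0.0053 dits

JSD(P||Q) = 0.5 × 0.0051 + 0.5 × 0.0053 = 0.0052 dits

Unlike KL divergence, JSD is symmetric and bounded: 0 ≤ JSD ≤ log(2).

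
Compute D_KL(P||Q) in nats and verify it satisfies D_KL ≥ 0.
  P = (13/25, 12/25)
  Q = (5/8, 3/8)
0.0229 nats

KL divergence satisfies the Gibbs inequality: D_KL(P||Q) ≥ 0 for all distributions P, Q.

D_KL(P||Q) = Σ p(x) log(p(x)/q(x))
Term by term:
  x=0: 13/25 × log_e[(13/25)/(5/8)] = -0.0956
  x=1: 12/25 × log_e[(12/25)/(3/8)] = 0.1185
D_KL(P||Q) = 0.0229 nats

D_KL(P||Q) = 0.0229 ≥ 0 ✓

This non-negativity is a fundamental property: relative entropy cannot be negative because it measures how different Q is from P.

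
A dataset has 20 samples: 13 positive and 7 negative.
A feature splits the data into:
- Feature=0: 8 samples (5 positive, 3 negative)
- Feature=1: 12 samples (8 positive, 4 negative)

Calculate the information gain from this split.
0.0013 bits

Information Gain = H(Y) - H(Y|Feature)

Before split:
P(positive) = 13/20 = 0.6500
H(Y) = 0.9341 bits

After split:
Feature=0: H = 0.9544 bits (weight = 8/20)
Feature=1: H = 0.9183 bits (weight = 12/20)
H(Y|Feature) = (8/20)×0.9544 + (12/20)×0.9183 = 0.9328 bits

Information Gain = 0.9341 - 0.9328 = 0.0013 bits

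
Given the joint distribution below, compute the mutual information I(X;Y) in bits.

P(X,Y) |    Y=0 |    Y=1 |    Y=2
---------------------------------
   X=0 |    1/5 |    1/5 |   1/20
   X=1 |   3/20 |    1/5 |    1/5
0.0675 bits

Mutual information: I(X;Y) = H(X) + H(Y) - H(X,Y)

Marginals:
P(X) = (9/20, 11/20), H(X) = 0.9928 bits
P(Y) = (7/20, 2/5, 1/4), H(Y) = 1.5589 bits

Joint entropy: H(X,Y) = 2.4842 bits

I(X;Y) = 0.9928 + 1.5589 - 2.4842 = 0.0675 bits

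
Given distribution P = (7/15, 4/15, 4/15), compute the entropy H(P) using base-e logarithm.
1.0606 nats

Shannon entropy is H(X) = -Σ p(x) log p(x).

For P = (7/15, 4/15, 4/15):
H = -7/15 × log_e(7/15) -4/15 × log_e(4/15) -4/15 × log_e(4/15)
H = 1.0606 nats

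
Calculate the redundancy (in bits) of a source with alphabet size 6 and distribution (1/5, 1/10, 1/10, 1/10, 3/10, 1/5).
0.1385 bits

Redundancy measures how far a source is from maximum entropy:
R = H_max - H(X)

Maximum entropy for 6 symbols: H_max = log_2(6) = 2.5850 bits
Actual entropy: H(X) = 2.4464 bits
Redundancy: R = 2.5850 - 2.4464 = 0.1385 bits

This redundancy represents potential for compression: the source could be compressed by 0.1385 bits per symbol.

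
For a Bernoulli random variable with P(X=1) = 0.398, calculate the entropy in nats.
0.6722 nats

The binary entropy function is:
H(p) = -p log(p) - (1-p) log(1-p)

H(0.398) = -0.398 × log_e(0.398) - 0.602 × log_e(0.602)
H(0.398) = 0.6722 nats

Note: Binary entropy is maximized at p=0.5 (H=1 bit) and minimized at p=0 or p=1 (H=0).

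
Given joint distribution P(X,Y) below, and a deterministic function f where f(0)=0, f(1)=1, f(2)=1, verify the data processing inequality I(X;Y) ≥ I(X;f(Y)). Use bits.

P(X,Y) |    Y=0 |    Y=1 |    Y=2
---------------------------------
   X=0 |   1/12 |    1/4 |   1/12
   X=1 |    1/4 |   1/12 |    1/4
I(X;Y) = 0.1686, I(X;f(Y)) = 0.0428, inequality holds: 0.1686 ≥ 0.0428

Data Processing Inequality: For any Markov chain X → Y → Z, we have I(X;Y) ≥ I(X;Z).

Here Z = f(Y) is a deterministic function of Y, forming X → Y → Z.

Original I(X;Y) = 0.1686 bits

After applying f:
P(X,Z) where Z=f(Y):
- P(X,Z=0) = P(X,Y=0)
- P(X,Z=1) = P(X,Y=1) + P(X,Y=2)

I(X;Z) = I(X;f(Y)) = 0.0428 bits

Verification: 0.1686 ≥ 0.0428 ✓

Information cannot be created by processing; the function f can only lose information about X.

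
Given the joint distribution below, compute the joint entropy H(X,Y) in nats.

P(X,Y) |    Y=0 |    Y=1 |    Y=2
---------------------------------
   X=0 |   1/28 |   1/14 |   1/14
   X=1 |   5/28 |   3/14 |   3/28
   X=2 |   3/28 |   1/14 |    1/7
2.0789 nats

Joint entropy is H(X,Y) = -Σ_{x,y} p(x,y) log p(x,y).

Summing over all non-zero entries:
H(X,Y) = -[1/28·log_e(1/28) + 1/14·log_e(1/14) + 1/14·log_e(1/14) + 5/28·log_e(5/28) + 3/14·log_e(3/14) + 3/28·log_e(3/28) + 3/28·log_e(3/28) + 1/14·log_e(1/14) + 1/7·log_e(1/7)]
H(X,Y) = 2.0789 nats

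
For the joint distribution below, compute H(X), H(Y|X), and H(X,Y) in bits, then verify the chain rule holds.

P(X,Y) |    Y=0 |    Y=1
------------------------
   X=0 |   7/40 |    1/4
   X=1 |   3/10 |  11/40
H(X,Y) = 1.9733, H(X) = 0.9837, H(Y|X) = 0.9896 (all in bits)

Chain rule: H(X,Y) = H(X) + H(Y|X)

Left side — joint entropy directly:
H(X,Y) = -Σ p(x,y) log p(x,y) = 1.9733 bits

Right side — compute H(Y|X) from the conditional distributions:
P(X) = (17/40, 23/40), so H(X) = 0.9837 bits
H(Y|X) = Σ_x P(X=x) · H(Y|X=x):
  P(Y|X=0) = (7/17, 10/17), H(Y|X=0) = 0.9774, weight P(X=0) = 17/40
  P(Y|X=1) = (12/23, 11/23), H(Y|X=1) = 0.9986, weight P(X=1) = 23/40
H(Y|X) = 0.9896 bits

H(X) + H(Y|X) = 0.9837 + 0.9896 = 1.9733 bits

Both sides equal 1.9733 bits. ✓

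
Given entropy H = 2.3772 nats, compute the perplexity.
10.7747

Perplexity is e^H (or exp(H) for natural log).

H = 2.3772 nats
Perplexity = e^2.3772 = 10.7747

Interpretation: The model's uncertainty is equivalent to choosing uniformly among 10.8 options.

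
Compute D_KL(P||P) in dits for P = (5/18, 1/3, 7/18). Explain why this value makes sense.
0.0000 dits

KL divergence satisfies the Gibbs inequality: D_KL(P||Q) ≥ 0 for all distributions P, Q.

D_KL(P||Q) = Σ p(x) log(p(x)/q(x))
Each term is p(x) × log_10(p(x)/p(x)) = p(x) × log_10(1) = 0, so the sum is 0.
D_KL(P||Q) = 0.0000 dits

When P = Q, the KL divergence is exactly 0, as there is no 'divergence' between identical distributions.

This non-negativity is a fundamental property: relative entropy cannot be negative because it measures how different Q is from P.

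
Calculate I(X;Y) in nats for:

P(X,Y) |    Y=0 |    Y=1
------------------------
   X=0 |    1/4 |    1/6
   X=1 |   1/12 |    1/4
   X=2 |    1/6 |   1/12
0.0662 nats

Mutual information: I(X;Y) = H(X) + H(Y) - H(X,Y)

Marginals:
P(X) = (5/12, 1/3, 1/4), H(X) = 1.0776 nats
P(Y) = (1/2, 1/2), H(Y) = 0.6931 nats

Joint entropy: H(X,Y) = 1.7046 nats

I(X;Y) = 1.0776 + 0.6931 - 1.7046 = 0.0662 nats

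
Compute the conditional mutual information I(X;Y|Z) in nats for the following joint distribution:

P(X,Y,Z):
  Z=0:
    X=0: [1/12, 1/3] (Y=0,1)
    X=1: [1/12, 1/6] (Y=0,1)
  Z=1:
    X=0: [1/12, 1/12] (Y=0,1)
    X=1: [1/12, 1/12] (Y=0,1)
0.0073 nats

Conditional mutual information: I(X;Y|Z) = H(X|Z) + H(Y|Z) - H(X,Y|Z)

H(Z) = 0.6365
H(X,Z) = 1.3086 → H(X|Z) = 0.6721
H(Y,Z) = 1.2425 → H(Y|Z) = 0.6059
H(X,Y,Z) = 1.9073 → H(X,Y|Z) = 1.2708

I(X;Y|Z) = 0.6721 + 0.6059 - 1.2708 = 0.0073 nats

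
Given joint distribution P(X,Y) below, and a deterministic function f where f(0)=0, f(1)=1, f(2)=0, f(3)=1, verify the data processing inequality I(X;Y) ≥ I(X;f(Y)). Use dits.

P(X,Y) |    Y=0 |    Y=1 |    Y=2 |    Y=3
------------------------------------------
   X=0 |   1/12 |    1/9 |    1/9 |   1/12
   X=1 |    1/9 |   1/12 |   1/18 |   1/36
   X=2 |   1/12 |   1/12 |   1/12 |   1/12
I(X;Y) = 0.0104, I(X;f(Y)) = 0.0018, inequality holds: 0.0104 ≥ 0.0018

Data Processing Inequality: For any Markov chain X → Y → Z, we have I(X;Y) ≥ I(X;Z).

Here Z = f(Y) is a deterministic function of Y, forming X → Y → Z.

Original I(X;Y) = 0.0104 dits

After applying f:
P(X,Z) where Z=f(Y):
- P(X,Z=0) = P(X,Y=0) + P(X,Y=2)
- P(X,Z=1) = P(X,Y=1) + P(X,Y=3)

I(X;Z) = I(X;f(Y)) = 0.0018 dits

Verification: 0.0104 ≥ 0.0018 ✓

Information cannot be created by processing; the function f can only lose information about X.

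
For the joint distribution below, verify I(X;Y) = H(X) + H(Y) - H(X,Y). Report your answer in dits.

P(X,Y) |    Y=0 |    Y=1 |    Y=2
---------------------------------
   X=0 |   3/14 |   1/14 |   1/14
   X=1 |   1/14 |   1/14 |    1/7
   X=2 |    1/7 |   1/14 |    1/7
I(X;Y) = 0.0207 dits

Mutual information has multiple equivalent forms:
- I(X;Y) = H(X) - H(X|Y)
- I(X;Y) = H(Y) - H(Y|X)
- I(X;Y) = H(X) + H(Y) - H(X,Y)

Computing all quantities:
H(X) = 0.4748, H(Y) = 0.4608, H(X,Y) = 0.9149
H(X|Y) = 0.4541, H(Y|X) = 0.4400

Verification:
H(X) - H(X|Y) = 0.4748 - 0.4541 = 0.0207
H(Y) - H(Y|X) = 0.4608 - 0.4400 = 0.0207
H(X) + H(Y) - H(X,Y) = 0.4748 + 0.4608 - 0.9149 = 0.0207

All forms give I(X;Y) = 0.0207 dits. ✓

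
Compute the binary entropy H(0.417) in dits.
0.2950 dits

The binary entropy function is:
H(p) = -p log(p) - (1-p) log(1-p)

H(0.417) = -0.417 × log_10(0.417) - 0.583 × log_10(0.583)
H(0.417) = 0.2950 dits

Note: Binary entropy is maximized at p=0.5 (H=1 bit) and minimized at p=0 or p=1 (H=0).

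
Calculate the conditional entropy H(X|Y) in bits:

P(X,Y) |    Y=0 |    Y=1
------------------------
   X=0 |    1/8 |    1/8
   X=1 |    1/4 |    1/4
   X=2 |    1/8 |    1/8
1.5000 bits

Using the chain rule: H(X|Y) = H(X,Y) - H(Y)

First, compute H(X,Y) = 2.5000 bits

Marginal P(Y) = (1/2, 1/2)
H(Y) = 1.0000 bits

H(X|Y) = H(X,Y) - H(Y) = 2.5000 - 1.0000 = 1.5000 bits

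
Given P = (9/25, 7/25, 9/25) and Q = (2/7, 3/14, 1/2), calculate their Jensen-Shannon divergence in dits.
0.0044 dits

Jensen-Shannon divergence is:
JSD(P||Q) = 0.5 × D_KL(P||M) + 0.5 × D_KL(Q||M)
where M = 0.5 × (P + Q) is the mixture distribution.

M = 0.5 × (9/25, 7/25, 9/25) + 0.5 × (2/7, 3/14, 1/2) = (0.322857, 0.247143, 0.43)

D_KL(P||M) = 0.0044 dits
D_KL(Q||M) = 0.0043 dits

JSD(P||Q) = 0.5 × 0.0044 + 0.5 × 0.0043 = 0.0044 dits

Unlike KL divergence, JSD is symmetric and bounded: 0 ≤ JSD ≤ log(2).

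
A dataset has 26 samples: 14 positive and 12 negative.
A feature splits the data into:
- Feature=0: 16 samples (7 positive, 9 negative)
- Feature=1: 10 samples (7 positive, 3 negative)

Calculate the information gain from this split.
0.0483 bits

Information Gain = H(Y) - H(Y|Feature)

Before split:
P(positive) = 14/26 = 0.5385
H(Y) = 0.9957 bits

After split:
Feature=0: H = 0.9887 bits (weight = 16/26)
Feature=1: H = 0.8813 bits (weight = 10/26)
H(Y|Feature) = (16/26)×0.9887 + (10/26)×0.8813 = 0.9474 bits

Information Gain = 0.9957 - 0.9474 = 0.0483 bits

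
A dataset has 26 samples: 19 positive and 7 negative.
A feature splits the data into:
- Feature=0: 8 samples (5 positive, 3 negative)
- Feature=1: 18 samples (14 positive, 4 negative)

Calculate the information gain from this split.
0.0176 bits

Information Gain = H(Y) - H(Y|Feature)

Before split:
P(positive) = 19/26 = 0.7308
H(Y) = 0.8404 bits

After split:
Feature=0: H = 0.9544 bits (weight = 8/26)
Feature=1: H = 0.7642 bits (weight = 18/26)
H(Y|Feature) = (8/26)×0.9544 + (18/26)×0.7642 = 0.8227 bits

Information Gain = 0.8404 - 0.8227 = 0.0176 bits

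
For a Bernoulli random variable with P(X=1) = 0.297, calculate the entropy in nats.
0.6083 nats

The binary entropy function is:
H(p) = -p log(p) - (1-p) log(1-p)

H(0.297) = -0.297 × log_e(0.297) - 0.703 × log_e(0.703)
H(0.297) = 0.6083 nats

Note: Binary entropy is maximized at p=0.5 (H=1 bit) and minimized at p=0 or p=1 (H=0).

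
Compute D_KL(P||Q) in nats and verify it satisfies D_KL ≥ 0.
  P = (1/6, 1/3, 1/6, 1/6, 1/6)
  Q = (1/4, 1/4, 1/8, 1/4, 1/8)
0.0566 nats

KL divergence satisfies the Gibbs inequality: D_KL(P||Q) ≥ 0 for all distributions P, Q.

D_KL(P||Q) = Σ p(x) log(p(x)/q(x))
Term by term:
  x=0: 1/6 × log_e[(1/6)/(1/4)] = -0.0676
  x=1: 1/3 × log_e[(1/3)/(1/4)] = 0.0959
  x=2: 1/6 × log_e[(1/6)/(1/8)] = 0.0479
  x=3: 1/6 × log_e[(1/6)/(1/4)] = -0.0676
  x=4: 1/6 × log_e[(1/6)/(1/8)] = 0.0479
D_KL(P||Q) = 0.0566 nats

D_KL(P||Q) = 0.0566 ≥ 0 ✓

This non-negativity is a fundamental property: relative entropy cannot be negative because it measures how different Q is from P.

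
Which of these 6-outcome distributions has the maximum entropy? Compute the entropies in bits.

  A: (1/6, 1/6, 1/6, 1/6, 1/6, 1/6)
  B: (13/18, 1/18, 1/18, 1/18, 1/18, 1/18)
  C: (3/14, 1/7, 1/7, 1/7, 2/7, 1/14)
A

For a discrete distribution over n outcomes, entropy is maximized by the uniform distribution.

Computing entropies:
H(A) = 2.5850 bits
H(B) = 1.4974 bits
H(C) = 2.4677 bits

The uniform distribution (where all probabilities equal 1/6) achieves the maximum entropy of log_2(6) = 2.5850 bits.

Distribution A has the highest entropy.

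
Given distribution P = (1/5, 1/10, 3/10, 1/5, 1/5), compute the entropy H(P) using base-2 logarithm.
2.2464 bits

Shannon entropy is H(X) = -Σ p(x) log p(x).

For P = (1/5, 1/10, 3/10, 1/5, 1/5):
H = -1/5 × log_2(1/5) -1/10 × log_2(1/10) -3/10 × log_2(3/10) -1/5 × log_2(1/5) -1/5 × log_2(1/5)
H = 2.2464 bits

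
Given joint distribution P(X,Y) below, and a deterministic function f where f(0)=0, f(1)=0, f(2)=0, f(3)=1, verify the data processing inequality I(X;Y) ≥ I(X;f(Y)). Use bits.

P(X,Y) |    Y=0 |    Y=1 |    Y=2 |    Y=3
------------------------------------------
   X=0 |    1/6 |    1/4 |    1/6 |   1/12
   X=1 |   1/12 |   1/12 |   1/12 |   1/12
I(X;Y) = 0.0221, I(X;f(Y)) = 0.0172, inequality holds: 0.0221 ≥ 0.0172

Data Processing Inequality: For any Markov chain X → Y → Z, we have I(X;Y) ≥ I(X;Z).

Here Z = f(Y) is a deterministic function of Y, forming X → Y → Z.

Original I(X;Y) = 0.0221 bits

After applying f:
P(X,Z) where Z=f(Y):
- P(X,Z=0) = P(X,Y=0) + P(X,Y=1) + P(X,Y=2)
- P(X,Z=1) = P(X,Y=3)

I(X;Z) = I(X;f(Y)) = 0.0172 bits

Verification: 0.0221 ≥ 0.0172 ✓

Information cannot be created by processing; the function f can only lose information about X.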